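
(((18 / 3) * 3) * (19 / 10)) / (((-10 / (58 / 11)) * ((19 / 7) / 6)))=-10962 / 275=-39.86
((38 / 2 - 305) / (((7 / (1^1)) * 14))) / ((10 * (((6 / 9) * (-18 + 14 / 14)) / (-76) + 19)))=-8151 / 534835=-0.02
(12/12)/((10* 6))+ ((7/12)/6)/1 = 0.11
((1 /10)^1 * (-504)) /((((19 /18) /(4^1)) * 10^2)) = -4536 /2375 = -1.91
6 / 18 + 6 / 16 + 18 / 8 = 71 / 24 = 2.96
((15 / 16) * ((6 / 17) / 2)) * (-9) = -405 / 272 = -1.49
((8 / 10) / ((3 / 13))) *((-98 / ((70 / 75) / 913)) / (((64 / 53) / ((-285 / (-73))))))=-1254968715 / 1168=-1074459.52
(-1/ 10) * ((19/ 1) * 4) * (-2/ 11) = 76/ 55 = 1.38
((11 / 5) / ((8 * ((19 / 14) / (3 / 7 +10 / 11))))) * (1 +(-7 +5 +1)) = 0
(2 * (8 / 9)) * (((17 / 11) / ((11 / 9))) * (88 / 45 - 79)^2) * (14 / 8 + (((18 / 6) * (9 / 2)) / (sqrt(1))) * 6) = 1104165.55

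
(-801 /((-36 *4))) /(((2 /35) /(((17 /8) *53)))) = 2806615 /256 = 10963.34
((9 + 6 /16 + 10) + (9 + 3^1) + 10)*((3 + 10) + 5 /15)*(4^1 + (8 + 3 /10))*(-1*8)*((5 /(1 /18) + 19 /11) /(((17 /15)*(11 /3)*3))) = -821588340 /2057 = -399410.96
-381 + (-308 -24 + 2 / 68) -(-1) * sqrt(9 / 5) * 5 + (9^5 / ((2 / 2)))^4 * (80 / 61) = 3 * sqrt(5) + 33068850048634844860019 / 2074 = 15944479290566463295.05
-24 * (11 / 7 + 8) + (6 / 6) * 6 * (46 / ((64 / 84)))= 3711 / 28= 132.54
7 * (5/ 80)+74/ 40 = 183/ 80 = 2.29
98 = 98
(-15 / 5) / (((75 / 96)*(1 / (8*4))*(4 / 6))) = -4608 / 25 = -184.32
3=3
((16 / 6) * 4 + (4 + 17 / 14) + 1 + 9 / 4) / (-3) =-1607 / 252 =-6.38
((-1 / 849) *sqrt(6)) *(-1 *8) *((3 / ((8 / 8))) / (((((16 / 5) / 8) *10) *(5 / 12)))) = 24 *sqrt(6) / 1415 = 0.04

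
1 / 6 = 0.17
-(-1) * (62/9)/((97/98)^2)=595448/84681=7.03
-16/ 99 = -0.16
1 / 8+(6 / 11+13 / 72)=0.85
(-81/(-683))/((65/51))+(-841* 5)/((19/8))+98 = -1410705821/843505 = -1672.43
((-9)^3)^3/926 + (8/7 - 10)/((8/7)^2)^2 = -396723503815/948224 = -418385.85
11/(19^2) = 11/361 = 0.03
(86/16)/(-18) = -43/144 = -0.30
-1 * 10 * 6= -60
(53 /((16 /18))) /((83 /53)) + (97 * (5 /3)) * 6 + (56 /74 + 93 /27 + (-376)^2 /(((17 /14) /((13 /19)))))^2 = 48752464870565614780537 /7681775151384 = 6346510267.46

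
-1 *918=-918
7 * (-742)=-5194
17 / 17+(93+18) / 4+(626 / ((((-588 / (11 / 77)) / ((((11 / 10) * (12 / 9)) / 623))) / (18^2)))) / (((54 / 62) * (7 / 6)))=856682769 / 29916460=28.64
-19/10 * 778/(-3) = 7391/15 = 492.73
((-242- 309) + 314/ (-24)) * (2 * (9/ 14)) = -2901/ 4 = -725.25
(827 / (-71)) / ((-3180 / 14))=5789 / 112890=0.05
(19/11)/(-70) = -19/770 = -0.02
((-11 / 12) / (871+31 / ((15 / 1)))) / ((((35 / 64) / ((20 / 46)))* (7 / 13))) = -2860 / 1844899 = -0.00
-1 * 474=-474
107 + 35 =142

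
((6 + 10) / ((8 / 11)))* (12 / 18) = 44 / 3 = 14.67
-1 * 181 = -181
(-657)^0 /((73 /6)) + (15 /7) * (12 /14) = 6864 /3577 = 1.92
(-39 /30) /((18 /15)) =-13 /12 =-1.08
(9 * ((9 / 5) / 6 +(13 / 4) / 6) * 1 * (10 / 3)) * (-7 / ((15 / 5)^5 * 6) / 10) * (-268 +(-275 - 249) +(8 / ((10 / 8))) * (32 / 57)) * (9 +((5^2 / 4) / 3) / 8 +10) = 36716534141 / 199454400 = 184.08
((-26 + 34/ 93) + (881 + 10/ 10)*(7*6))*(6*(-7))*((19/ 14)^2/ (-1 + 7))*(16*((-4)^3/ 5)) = 318161302528/ 3255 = 97745407.84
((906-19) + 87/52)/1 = 46211/52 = 888.67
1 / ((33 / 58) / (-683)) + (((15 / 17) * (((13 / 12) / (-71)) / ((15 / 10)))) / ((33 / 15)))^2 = -7617933244127 / 6346034244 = -1200.42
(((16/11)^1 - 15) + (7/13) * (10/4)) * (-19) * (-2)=-66291/143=-463.57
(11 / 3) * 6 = 22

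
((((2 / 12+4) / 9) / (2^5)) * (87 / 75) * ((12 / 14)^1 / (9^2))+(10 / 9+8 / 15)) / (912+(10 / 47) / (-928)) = 1830237763 / 1014930107730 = 0.00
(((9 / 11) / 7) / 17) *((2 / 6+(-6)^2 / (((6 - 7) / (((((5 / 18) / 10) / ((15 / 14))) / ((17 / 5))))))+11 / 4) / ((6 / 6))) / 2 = 1719 / 178024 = 0.01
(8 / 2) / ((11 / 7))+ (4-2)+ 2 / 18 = 461 / 99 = 4.66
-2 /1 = -2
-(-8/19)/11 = 8/209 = 0.04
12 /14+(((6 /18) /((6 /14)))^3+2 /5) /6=153431 /153090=1.00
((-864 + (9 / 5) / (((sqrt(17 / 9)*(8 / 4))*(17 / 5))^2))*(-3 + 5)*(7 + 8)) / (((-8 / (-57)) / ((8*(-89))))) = 1292011145685 / 9826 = 131489023.58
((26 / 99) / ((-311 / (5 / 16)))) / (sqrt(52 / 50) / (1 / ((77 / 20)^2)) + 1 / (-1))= -4379375*sqrt(26) / 1273515702867 - 16250000 / 14008672731537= -0.00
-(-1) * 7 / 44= 7 / 44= 0.16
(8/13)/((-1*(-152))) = 1/247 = 0.00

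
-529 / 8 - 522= -4705 / 8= -588.12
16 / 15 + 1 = 31 / 15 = 2.07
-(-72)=72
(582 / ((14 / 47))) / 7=13677 / 49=279.12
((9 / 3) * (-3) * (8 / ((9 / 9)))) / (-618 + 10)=9 / 76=0.12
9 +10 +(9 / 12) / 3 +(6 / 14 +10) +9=1083 / 28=38.68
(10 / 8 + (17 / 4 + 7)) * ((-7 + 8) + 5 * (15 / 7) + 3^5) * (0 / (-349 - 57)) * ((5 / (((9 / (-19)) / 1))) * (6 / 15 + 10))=0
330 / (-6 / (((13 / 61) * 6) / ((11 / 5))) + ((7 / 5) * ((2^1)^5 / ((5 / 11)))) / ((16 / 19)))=3250 / 1051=3.09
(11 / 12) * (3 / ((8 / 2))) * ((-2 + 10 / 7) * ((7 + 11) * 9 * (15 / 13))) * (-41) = 547965 / 182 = 3010.80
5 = 5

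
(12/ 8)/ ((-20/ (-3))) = 9/ 40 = 0.22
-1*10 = -10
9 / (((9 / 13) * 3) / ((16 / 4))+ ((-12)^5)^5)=-52 / 5511781406101765193251946493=-0.00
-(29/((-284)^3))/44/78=29/78614435328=0.00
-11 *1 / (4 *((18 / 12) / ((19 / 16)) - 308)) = 209 / 23312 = 0.01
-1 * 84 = -84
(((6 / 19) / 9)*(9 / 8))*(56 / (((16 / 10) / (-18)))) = -945 / 38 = -24.87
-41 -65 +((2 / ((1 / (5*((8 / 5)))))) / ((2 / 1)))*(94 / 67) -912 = -67454 / 67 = -1006.78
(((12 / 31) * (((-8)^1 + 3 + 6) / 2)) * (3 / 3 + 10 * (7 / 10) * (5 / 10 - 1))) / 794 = -15 / 24614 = -0.00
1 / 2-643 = -1285 / 2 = -642.50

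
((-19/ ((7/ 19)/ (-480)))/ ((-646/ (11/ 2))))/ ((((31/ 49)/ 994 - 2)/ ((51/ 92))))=130879980/ 2239763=58.43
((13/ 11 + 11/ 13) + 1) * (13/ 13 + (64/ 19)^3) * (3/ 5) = 349434897/ 4904185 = 71.25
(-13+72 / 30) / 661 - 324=-1070873 / 3305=-324.02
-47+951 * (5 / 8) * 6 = 14077 / 4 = 3519.25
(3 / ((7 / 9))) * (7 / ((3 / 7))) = 63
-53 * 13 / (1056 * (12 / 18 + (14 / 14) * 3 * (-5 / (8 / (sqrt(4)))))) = 689 / 3256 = 0.21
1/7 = 0.14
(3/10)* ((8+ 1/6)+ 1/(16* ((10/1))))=3923/1600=2.45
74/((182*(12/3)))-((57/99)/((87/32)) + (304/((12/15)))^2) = -144400.11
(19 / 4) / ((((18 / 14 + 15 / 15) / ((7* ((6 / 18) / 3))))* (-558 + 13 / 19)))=-17689 / 6099264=-0.00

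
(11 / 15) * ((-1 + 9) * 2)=176 / 15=11.73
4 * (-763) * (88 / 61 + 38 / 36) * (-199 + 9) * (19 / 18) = 7555401490 / 4941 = 1529123.96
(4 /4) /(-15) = -1 /15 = -0.07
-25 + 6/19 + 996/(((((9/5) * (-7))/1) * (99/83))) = -3592871/39501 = -90.96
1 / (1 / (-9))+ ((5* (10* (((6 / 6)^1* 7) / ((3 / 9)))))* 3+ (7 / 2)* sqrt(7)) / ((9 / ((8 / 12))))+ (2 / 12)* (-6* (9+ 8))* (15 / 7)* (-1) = 7* sqrt(7) / 27+ 5476 / 21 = 261.45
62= 62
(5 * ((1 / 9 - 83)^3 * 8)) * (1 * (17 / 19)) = -282309436480 / 13851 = -20381881.20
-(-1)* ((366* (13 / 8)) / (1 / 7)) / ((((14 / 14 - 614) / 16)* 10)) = -33306 / 3065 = -10.87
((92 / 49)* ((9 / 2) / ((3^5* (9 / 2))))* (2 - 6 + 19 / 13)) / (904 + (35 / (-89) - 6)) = -90068 / 4121929539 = -0.00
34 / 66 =17 / 33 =0.52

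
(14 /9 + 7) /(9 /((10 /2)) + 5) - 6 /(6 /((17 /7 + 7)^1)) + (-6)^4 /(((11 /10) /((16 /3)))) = 147862529 /23562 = 6275.47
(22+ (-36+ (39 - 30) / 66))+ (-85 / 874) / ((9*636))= -762924275 / 55030536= -13.86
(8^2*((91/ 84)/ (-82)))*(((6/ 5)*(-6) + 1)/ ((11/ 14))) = 45136/ 6765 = 6.67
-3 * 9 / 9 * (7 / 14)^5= -3 / 32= -0.09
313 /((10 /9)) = 281.70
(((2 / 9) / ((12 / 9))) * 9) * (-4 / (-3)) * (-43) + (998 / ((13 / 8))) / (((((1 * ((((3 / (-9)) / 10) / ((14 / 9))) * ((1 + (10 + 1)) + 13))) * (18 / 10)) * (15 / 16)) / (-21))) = 24886894 / 1755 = 14180.57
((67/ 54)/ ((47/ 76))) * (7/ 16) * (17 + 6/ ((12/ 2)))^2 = 26733/ 94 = 284.39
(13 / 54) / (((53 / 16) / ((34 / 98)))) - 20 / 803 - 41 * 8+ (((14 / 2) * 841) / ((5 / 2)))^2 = 7805013024327032 / 1407638925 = 5544755.04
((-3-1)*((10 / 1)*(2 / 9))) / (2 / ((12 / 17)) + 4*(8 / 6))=-160 / 147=-1.09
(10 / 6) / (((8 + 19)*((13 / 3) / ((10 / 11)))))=50 / 3861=0.01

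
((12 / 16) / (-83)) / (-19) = 3 / 6308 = 0.00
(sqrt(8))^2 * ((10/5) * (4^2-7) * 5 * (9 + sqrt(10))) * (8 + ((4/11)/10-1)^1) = 55728 * sqrt(10)/11 + 501552/11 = 61616.31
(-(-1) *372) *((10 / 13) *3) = 858.46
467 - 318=149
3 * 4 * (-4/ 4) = -12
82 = 82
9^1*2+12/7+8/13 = 1850/91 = 20.33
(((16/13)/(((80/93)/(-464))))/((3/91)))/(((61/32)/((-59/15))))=190098944/4575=41551.68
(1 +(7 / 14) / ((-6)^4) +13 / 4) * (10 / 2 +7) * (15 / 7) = 55085 / 504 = 109.30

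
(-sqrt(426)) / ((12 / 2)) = -sqrt(426) / 6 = -3.44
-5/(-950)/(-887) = -1/168530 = -0.00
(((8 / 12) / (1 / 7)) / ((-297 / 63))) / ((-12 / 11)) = 49 / 54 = 0.91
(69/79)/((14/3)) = 207/1106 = 0.19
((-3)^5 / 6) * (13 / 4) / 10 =-13.16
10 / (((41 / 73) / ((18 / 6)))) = 2190 / 41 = 53.41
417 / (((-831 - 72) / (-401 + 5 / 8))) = 445217 / 2408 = 184.89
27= 27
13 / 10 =1.30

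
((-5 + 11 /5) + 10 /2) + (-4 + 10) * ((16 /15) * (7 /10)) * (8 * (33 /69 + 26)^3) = 665331.07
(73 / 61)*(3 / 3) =73 / 61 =1.20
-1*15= -15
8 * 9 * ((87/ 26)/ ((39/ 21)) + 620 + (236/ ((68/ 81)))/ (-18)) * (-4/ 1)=-501571296/ 2873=-174581.03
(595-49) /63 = 26 /3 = 8.67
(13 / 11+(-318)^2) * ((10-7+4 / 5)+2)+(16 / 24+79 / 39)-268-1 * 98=419106364 / 715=586162.75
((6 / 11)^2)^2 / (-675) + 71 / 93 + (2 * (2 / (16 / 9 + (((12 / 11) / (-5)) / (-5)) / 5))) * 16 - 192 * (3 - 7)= 151375787089097 / 188140876275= 804.59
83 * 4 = 332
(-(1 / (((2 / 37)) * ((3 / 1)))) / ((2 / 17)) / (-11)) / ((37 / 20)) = 85 / 33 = 2.58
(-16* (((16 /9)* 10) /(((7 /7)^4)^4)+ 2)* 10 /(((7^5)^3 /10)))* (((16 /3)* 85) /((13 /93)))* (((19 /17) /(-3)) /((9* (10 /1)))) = 1341977600 /14997546809909937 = 0.00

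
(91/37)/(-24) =-91/888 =-0.10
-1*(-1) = 1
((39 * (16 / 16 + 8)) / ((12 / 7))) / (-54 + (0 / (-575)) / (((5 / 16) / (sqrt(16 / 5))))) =-91 / 24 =-3.79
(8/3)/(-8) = -1/3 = -0.33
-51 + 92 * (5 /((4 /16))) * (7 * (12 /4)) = 38589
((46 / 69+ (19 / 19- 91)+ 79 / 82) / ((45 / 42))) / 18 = -152173 / 33210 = -4.58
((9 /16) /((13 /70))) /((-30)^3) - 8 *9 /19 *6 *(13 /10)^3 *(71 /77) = -46.06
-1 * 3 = -3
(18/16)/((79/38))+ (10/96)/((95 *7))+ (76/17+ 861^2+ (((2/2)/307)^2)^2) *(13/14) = 52426030157819766450515/76159203416861712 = 688374.19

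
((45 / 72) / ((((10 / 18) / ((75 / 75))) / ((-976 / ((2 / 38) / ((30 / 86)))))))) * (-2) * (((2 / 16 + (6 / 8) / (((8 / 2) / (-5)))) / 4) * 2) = -2034045 / 344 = -5912.92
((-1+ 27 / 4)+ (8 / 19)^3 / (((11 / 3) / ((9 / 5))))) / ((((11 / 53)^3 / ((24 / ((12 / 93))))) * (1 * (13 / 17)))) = 158098016633919 / 1004226190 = 157432.68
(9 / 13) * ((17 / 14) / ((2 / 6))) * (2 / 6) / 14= 153 / 2548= 0.06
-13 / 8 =-1.62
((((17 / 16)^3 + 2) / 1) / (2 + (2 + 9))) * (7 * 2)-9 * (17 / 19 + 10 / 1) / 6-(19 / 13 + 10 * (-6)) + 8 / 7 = 165664563 / 3540992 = 46.78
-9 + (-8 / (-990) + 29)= 9904 / 495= 20.01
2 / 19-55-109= -3114 / 19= -163.89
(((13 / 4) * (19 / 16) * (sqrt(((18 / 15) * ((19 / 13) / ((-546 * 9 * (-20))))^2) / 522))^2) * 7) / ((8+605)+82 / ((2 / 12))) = 6859 / 551832299665920000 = 0.00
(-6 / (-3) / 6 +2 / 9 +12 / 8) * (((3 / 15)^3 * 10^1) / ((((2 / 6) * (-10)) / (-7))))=259 / 750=0.35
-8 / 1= -8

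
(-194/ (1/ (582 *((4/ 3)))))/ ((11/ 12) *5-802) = 1806528/ 9569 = 188.79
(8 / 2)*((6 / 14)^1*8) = 96 / 7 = 13.71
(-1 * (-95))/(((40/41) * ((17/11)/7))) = 59983/136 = 441.05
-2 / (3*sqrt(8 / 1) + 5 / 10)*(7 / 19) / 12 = 1 / 2337 -4*sqrt(2) / 779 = -0.01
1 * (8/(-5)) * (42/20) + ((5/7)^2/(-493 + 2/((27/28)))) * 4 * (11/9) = -993456/295225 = -3.37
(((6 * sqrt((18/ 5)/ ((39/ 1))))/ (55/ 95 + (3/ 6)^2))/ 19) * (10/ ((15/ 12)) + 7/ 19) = 424 * sqrt(390)/ 8645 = 0.97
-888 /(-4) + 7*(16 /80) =1117 /5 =223.40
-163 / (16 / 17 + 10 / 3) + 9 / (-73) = -608811 / 15914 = -38.26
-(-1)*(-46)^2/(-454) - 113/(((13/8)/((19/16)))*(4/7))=-3521615/23608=-149.17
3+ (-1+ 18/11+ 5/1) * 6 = 405/11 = 36.82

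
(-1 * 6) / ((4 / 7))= -21 / 2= -10.50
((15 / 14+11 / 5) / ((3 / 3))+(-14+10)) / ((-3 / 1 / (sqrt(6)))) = 17 *sqrt(6) / 70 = 0.59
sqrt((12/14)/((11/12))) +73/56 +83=6 * sqrt(154)/77 +4721/56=85.27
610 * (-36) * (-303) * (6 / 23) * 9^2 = 3233785680 / 23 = 140599377.39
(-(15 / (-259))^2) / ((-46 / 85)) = 19125 / 3085726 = 0.01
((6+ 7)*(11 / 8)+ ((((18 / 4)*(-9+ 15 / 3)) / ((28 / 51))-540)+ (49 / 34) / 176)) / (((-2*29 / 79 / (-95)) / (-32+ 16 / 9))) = 58148132095 / 26796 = 2170030.31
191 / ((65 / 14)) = 2674 / 65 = 41.14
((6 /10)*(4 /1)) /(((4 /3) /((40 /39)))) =24 /13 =1.85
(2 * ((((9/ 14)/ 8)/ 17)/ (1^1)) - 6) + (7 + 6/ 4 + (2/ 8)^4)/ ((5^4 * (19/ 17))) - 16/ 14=-2576175929/ 361760000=-7.12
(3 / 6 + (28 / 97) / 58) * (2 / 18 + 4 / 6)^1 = 6629 / 16878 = 0.39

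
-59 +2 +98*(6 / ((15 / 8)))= 1283 / 5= 256.60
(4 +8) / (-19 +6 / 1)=-12 / 13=-0.92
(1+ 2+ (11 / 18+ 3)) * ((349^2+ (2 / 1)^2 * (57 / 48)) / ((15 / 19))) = 1101611203 / 1080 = 1020010.37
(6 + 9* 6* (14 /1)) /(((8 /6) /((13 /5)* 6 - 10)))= 16002 /5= 3200.40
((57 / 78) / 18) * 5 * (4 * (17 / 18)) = 1615 / 2106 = 0.77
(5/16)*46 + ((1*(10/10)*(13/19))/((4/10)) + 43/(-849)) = 2069269/129048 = 16.03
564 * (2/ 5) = 1128/ 5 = 225.60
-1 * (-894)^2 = -799236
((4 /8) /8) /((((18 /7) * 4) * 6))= 7 /6912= 0.00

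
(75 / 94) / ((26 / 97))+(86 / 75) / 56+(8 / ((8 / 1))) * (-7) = -1284013 / 320775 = -4.00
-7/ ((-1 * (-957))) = -7/ 957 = -0.01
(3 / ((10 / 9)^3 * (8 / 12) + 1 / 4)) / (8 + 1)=2916 / 10187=0.29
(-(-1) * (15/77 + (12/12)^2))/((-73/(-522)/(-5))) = -240120/5621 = -42.72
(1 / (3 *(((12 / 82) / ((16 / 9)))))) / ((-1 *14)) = -164 / 567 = -0.29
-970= -970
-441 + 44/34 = -7475/17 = -439.71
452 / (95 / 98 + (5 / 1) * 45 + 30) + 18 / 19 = 1293154 / 476615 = 2.71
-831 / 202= -4.11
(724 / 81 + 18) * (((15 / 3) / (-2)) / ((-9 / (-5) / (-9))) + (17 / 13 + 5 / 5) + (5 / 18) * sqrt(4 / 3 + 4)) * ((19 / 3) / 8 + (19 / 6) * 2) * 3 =8895.73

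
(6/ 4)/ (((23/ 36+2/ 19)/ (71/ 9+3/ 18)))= 8265/ 509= 16.24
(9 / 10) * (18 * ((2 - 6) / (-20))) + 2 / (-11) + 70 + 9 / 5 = 20586 / 275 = 74.86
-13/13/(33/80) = -80/33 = -2.42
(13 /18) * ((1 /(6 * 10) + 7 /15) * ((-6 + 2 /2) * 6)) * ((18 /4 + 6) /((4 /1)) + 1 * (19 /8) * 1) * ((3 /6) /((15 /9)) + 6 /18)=-7163 /216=-33.16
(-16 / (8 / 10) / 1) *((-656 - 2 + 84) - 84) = 13160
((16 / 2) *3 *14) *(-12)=-4032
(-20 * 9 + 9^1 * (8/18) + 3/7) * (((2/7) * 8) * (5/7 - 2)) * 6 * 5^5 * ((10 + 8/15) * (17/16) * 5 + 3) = 195641437500/343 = 570383199.71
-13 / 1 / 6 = -2.17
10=10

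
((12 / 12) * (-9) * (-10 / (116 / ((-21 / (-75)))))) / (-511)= -9 / 21170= -0.00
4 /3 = 1.33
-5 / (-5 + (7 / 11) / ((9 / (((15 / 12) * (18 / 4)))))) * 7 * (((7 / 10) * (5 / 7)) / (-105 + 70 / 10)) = -22 / 567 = -0.04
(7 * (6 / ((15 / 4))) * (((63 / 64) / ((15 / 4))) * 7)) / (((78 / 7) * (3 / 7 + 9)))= 16807 / 85800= 0.20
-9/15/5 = -3/25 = -0.12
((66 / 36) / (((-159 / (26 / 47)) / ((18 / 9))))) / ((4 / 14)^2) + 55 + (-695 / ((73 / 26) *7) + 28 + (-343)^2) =2696687446339 / 22912218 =117696.48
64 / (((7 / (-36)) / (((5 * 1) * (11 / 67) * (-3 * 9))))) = 3421440 / 469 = 7295.18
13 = 13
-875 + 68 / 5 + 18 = -4217 / 5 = -843.40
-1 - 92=-93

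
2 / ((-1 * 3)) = -2 / 3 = -0.67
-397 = -397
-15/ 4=-3.75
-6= -6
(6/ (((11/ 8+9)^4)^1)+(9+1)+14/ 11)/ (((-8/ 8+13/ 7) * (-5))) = -4119571498/ 1566124593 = -2.63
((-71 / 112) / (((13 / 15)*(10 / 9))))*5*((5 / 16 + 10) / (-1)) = 1581525 / 46592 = 33.94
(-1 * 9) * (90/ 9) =-90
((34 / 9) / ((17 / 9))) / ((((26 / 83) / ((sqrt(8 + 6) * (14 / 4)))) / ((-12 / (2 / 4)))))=-6972 * sqrt(14) / 13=-2006.68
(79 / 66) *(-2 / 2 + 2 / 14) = -79 / 77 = -1.03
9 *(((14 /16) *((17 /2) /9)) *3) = 357 /16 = 22.31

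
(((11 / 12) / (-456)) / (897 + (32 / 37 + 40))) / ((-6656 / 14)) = 2849 / 631933526016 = 0.00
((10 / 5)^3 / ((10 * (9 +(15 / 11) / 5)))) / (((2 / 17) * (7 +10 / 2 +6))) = 11 / 270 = 0.04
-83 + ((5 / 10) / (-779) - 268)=-546859 / 1558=-351.00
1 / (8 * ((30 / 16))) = 1 / 15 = 0.07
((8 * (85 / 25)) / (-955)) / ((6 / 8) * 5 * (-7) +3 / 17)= 9248 / 8466075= 0.00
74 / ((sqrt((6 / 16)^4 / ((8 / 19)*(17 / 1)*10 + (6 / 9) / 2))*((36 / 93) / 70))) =2569280*sqrt(233643) / 1539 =806954.79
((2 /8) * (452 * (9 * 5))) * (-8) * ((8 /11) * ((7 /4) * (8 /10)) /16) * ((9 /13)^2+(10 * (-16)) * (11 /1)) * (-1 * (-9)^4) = -55555890033924 /1859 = -29884825193.07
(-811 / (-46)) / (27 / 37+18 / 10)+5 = 257675 / 21528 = 11.97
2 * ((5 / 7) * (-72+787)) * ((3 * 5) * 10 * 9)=9652500 / 7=1378928.57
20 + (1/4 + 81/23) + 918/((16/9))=99387/184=540.15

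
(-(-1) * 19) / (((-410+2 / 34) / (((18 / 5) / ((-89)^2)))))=-1938 / 92002415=-0.00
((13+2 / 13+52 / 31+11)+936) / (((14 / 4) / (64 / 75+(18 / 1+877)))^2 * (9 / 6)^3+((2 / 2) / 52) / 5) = 246770.89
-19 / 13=-1.46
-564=-564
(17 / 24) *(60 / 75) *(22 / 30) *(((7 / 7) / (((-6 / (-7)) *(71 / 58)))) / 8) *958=18183319 / 383400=47.43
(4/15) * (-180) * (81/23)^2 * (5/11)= -1574640/5819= -270.60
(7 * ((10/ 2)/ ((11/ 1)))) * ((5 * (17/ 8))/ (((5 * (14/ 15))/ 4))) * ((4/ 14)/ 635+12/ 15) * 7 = 453645/ 2794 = 162.36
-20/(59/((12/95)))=-0.04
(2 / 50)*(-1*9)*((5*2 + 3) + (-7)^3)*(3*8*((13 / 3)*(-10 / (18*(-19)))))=6864 / 19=361.26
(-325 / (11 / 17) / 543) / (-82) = 5525 / 489786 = 0.01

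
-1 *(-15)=15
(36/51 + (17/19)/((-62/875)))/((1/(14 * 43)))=-71860439/10013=-7176.71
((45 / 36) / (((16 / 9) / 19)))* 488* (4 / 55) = 10431 / 22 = 474.14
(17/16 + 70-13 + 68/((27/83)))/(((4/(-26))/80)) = -7500155/54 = -138891.76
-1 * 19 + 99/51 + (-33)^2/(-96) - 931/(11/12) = -6247529/5984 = -1044.04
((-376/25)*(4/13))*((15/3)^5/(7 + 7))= -94000/91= -1032.97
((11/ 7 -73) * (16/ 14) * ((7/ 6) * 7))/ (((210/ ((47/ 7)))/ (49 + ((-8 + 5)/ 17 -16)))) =-582800/ 833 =-699.64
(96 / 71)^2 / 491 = 0.00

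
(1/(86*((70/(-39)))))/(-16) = 0.00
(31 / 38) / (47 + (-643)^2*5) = 31 / 78557096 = 0.00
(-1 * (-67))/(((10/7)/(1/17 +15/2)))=120533/340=354.51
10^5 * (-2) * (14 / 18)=-1400000 / 9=-155555.56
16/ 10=8/ 5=1.60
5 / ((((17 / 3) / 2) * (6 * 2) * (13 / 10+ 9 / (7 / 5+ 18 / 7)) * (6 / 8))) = 13900 / 252807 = 0.05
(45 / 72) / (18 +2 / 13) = 65 / 1888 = 0.03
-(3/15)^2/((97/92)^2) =-8464/235225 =-0.04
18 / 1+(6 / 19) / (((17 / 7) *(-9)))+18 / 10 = 95861 / 4845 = 19.79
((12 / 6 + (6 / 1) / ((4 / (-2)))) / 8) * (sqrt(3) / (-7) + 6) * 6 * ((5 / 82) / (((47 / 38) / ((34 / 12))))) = -4845 / 7708 + 1615 * sqrt(3) / 107912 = -0.60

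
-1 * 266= -266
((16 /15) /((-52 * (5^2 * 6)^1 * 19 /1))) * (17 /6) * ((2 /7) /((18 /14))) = -34 /7502625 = -0.00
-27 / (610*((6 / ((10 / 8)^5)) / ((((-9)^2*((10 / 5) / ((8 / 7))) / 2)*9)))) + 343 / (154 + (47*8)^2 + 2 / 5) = -5077320088295 / 353622196224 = -14.36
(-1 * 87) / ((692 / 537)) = -46719 / 692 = -67.51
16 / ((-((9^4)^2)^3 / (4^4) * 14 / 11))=-22528 / 558365101538107569043527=-0.00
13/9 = 1.44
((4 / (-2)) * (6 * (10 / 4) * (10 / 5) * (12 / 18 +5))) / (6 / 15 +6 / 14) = -11900 / 29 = -410.34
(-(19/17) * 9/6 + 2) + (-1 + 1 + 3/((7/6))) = 689/238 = 2.89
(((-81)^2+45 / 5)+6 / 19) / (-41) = -124836 / 779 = -160.25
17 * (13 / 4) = 221 / 4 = 55.25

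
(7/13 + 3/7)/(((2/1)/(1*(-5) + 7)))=0.97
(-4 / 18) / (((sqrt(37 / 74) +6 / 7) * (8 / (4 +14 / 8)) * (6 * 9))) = -7 / 648 +49 * sqrt(2) / 7776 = -0.00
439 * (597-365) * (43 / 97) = 4379464 / 97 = 45149.11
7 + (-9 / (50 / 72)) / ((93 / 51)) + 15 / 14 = 10463 / 10850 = 0.96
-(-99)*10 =990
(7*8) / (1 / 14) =784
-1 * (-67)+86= 153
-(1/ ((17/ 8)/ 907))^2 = -52649536/ 289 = -182178.33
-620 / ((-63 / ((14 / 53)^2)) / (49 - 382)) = -642320 / 2809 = -228.67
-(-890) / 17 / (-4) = -445 / 34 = -13.09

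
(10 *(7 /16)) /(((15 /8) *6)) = 7 /18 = 0.39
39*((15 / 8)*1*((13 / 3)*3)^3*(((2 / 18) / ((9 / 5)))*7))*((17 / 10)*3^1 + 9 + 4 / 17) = 2436110495 / 2448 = 995143.18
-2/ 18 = -1/ 9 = -0.11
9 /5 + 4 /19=191 /95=2.01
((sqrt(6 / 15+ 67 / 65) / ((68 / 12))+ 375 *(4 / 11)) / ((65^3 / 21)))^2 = 31752 *sqrt(6045) / 7333732924375+ 18639460913157 / 171426007107265625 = 0.00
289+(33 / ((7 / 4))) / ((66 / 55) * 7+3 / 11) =291.17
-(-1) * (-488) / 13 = -488 / 13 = -37.54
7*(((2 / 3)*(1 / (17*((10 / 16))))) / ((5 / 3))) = 0.26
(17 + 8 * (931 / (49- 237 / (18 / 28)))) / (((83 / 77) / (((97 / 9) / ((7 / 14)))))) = -125.97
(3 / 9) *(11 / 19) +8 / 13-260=-192061 / 741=-259.19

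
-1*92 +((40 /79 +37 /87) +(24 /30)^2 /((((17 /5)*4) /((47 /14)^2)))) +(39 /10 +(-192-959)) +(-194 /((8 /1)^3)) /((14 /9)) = -3628610991479 /2931307008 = -1237.88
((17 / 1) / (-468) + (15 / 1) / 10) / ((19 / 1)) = 0.08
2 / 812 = 1 / 406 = 0.00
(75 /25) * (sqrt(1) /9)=1 /3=0.33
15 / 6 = 5 / 2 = 2.50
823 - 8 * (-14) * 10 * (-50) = -55177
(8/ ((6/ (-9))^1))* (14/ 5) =-168/ 5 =-33.60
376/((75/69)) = 8648/25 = 345.92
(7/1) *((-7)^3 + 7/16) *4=-38367/4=-9591.75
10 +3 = 13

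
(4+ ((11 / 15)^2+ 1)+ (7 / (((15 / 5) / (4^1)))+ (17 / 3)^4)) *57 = 40244641 / 675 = 59621.69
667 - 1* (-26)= 693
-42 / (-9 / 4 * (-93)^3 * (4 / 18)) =-28 / 268119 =-0.00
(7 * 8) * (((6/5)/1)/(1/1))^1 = 336/5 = 67.20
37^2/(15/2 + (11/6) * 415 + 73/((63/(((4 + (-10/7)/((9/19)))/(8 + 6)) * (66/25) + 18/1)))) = 316957725/182767111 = 1.73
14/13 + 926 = 927.08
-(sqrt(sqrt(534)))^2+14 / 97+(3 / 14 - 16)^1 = -38.75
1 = 1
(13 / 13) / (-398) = -1 / 398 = -0.00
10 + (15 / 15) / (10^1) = 101 / 10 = 10.10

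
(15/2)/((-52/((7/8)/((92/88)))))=-1155/9568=-0.12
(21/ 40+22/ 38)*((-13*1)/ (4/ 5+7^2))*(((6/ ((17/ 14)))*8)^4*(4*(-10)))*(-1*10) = -37070731424563200/ 131712617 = -281451635.15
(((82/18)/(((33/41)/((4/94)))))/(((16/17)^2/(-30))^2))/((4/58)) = 101789130725/25411584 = 4005.62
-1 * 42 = -42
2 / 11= 0.18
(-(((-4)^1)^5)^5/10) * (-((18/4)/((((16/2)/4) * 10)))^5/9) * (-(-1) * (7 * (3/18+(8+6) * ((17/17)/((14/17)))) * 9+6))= -4903194794655744/625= -7845111671449.19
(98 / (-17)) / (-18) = 49 / 153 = 0.32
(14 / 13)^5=1.45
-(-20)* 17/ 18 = 170/ 9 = 18.89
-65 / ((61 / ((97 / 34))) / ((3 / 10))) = -3783 / 4148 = -0.91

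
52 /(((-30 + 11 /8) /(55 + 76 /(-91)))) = -157728 /1603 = -98.40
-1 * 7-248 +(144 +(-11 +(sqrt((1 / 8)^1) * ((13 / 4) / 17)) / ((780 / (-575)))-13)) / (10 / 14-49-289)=-200965 / 787 +805 * sqrt(2) / 7706304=-255.36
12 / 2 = 6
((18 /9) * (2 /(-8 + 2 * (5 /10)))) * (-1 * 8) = 32 /7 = 4.57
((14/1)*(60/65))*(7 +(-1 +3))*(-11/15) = -5544/65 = -85.29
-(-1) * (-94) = -94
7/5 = 1.40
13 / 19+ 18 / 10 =236 / 95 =2.48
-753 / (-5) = 753 / 5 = 150.60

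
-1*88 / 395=-88 / 395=-0.22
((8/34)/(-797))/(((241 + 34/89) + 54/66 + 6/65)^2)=-4049413225/805228862726646036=-0.00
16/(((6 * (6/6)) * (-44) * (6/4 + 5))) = -4/429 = -0.01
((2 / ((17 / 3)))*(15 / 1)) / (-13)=-90 / 221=-0.41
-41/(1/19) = -779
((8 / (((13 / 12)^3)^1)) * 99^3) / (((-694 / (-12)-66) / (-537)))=43218017897472 / 107653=401456697.89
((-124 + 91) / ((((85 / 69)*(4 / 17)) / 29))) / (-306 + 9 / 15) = 10.81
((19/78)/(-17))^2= 0.00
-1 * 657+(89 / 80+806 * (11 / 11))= 12009 / 80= 150.11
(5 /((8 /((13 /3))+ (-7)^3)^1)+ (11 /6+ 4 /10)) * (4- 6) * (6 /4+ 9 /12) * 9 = -1594053 /17740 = -89.86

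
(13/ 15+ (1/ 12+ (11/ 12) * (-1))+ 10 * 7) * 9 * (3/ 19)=18909/ 190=99.52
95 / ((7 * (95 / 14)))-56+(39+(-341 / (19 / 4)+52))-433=-8888 / 19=-467.79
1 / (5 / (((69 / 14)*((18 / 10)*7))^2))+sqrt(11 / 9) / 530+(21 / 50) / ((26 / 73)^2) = sqrt(11) / 1590+130906203 / 169000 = 774.60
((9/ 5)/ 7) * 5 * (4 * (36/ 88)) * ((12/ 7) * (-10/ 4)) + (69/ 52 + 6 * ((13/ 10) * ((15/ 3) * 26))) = 28204863/ 28028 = 1006.31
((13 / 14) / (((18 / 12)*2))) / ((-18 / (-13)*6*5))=169 / 22680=0.01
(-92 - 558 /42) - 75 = -1262 /7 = -180.29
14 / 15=0.93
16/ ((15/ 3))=16/ 5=3.20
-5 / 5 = -1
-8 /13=-0.62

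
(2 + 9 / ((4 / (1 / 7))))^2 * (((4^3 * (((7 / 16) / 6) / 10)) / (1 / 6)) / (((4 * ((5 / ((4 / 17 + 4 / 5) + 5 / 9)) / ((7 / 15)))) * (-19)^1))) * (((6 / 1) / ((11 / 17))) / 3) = -205673 / 2257200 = -0.09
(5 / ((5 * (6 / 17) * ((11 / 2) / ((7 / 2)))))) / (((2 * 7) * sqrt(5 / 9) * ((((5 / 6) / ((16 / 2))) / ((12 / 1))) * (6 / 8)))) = 26.54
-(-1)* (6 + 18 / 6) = 9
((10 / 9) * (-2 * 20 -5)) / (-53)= 50 / 53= 0.94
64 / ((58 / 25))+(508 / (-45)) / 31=1101268 / 40455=27.22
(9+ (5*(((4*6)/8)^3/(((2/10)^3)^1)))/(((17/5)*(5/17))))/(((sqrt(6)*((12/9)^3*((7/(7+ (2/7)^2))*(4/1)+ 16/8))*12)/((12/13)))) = 13182183*sqrt(6)/859456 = 37.57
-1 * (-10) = 10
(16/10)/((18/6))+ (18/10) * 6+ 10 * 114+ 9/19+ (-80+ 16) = 62005/57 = 1087.81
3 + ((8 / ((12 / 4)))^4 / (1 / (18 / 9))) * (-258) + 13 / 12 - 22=-2819983 / 108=-26110.95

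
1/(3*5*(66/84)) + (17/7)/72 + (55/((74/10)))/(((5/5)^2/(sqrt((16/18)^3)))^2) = 443515139/83076840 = 5.34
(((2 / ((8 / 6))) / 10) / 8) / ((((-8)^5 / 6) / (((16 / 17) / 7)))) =-9 / 19496960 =-0.00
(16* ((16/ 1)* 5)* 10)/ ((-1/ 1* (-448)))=200/ 7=28.57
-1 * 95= -95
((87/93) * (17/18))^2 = 0.78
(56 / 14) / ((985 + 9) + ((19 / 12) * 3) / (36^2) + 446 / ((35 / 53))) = 725760 / 302891417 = 0.00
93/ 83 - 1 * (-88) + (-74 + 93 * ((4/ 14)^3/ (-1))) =368713/ 28469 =12.95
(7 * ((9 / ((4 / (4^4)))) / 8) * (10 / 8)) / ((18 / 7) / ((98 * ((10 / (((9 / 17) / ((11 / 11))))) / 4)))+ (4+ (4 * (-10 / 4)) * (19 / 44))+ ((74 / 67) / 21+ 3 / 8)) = 324886993200 / 59288711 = 5479.74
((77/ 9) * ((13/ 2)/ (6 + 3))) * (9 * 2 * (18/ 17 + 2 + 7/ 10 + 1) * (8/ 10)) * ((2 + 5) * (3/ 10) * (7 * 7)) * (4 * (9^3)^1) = 269987081364/ 2125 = 127052744.17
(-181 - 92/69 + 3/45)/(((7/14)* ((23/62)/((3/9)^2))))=-339016/3105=-109.18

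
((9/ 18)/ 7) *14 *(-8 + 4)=-4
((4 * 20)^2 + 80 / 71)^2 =206552070400 / 5041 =40974423.80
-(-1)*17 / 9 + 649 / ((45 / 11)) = 2408 / 15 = 160.53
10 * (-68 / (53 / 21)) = -14280 / 53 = -269.43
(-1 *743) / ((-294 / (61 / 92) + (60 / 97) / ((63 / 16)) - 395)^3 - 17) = 1425448088019526599 / 1130023702992792761792092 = 0.00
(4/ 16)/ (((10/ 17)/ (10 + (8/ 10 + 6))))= 357/ 50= 7.14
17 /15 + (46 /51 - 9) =-592 /85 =-6.96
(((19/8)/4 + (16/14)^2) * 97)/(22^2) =288963/758912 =0.38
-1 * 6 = -6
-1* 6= -6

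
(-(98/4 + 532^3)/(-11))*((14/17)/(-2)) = -2107963095/374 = -5636264.96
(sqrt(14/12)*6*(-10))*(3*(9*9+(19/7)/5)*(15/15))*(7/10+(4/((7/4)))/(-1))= 950382*sqrt(42)/245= 25139.51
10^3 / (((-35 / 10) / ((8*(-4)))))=64000 / 7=9142.86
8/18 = 4/9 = 0.44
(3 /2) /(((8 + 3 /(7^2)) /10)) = 147 /79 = 1.86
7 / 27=0.26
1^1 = 1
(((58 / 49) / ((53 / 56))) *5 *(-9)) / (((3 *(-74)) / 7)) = 3480 / 1961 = 1.77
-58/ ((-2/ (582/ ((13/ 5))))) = 84390/ 13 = 6491.54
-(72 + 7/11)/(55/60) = -9588/121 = -79.24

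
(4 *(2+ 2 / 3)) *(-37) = -1184 / 3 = -394.67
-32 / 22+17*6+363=5099 / 11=463.55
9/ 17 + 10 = 179/ 17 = 10.53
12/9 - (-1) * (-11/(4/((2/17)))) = 103/102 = 1.01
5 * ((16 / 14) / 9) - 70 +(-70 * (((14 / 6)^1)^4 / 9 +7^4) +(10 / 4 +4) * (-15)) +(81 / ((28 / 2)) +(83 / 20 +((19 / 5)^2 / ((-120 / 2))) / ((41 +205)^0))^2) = -13430964053548 / 79734375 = -168446.35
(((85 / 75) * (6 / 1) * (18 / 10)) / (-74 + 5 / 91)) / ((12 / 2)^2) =-1547 / 336450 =-0.00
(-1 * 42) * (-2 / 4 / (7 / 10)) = 30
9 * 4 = 36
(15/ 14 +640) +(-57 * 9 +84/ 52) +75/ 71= 130.74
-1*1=-1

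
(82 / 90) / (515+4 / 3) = 41 / 23235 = 0.00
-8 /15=-0.53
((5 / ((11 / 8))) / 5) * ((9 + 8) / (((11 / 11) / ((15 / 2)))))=1020 / 11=92.73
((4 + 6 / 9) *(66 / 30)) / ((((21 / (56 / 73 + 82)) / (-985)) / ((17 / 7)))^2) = 5004283586829560 / 5483541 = 912600742.26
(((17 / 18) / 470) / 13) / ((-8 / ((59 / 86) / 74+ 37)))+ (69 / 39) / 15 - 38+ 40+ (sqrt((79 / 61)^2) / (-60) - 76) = -2804730949091 / 37950823040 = -73.90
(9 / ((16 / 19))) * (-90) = -7695 / 8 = -961.88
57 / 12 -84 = -79.25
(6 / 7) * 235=1410 / 7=201.43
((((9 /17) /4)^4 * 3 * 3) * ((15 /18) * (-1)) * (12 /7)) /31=-295245 /2319879296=-0.00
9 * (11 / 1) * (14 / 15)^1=462 / 5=92.40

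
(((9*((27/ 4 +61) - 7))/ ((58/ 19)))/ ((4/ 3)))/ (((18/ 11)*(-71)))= -152361/ 131776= -1.16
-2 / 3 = -0.67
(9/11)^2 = 81/121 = 0.67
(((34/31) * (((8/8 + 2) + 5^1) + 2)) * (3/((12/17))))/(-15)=-289/93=-3.11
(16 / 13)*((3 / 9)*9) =48 / 13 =3.69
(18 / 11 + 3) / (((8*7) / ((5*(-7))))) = -255 / 88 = -2.90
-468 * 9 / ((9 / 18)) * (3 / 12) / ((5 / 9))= -18954 / 5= -3790.80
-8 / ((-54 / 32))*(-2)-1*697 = -19075 / 27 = -706.48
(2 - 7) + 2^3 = 3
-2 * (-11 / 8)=11 / 4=2.75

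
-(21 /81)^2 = -49 /729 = -0.07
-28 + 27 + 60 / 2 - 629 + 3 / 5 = -2997 / 5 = -599.40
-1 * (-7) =7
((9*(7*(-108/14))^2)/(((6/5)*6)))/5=729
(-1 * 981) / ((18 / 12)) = -654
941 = 941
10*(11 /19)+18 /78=1487 /247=6.02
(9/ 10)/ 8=9/ 80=0.11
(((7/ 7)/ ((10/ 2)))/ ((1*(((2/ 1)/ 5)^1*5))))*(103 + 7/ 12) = 1243/ 120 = 10.36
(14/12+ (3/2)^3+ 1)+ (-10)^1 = -107/24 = -4.46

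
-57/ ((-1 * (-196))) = -0.29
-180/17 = -10.59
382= 382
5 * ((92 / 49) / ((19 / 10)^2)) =46000 / 17689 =2.60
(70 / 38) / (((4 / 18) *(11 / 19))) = 315 / 22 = 14.32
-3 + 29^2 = 838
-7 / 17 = -0.41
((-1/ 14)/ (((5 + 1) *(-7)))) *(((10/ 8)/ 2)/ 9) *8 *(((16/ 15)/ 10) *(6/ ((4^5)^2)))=0.00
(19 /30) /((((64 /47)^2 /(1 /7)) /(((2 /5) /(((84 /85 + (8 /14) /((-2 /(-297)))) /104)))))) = 9275591 /392279040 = 0.02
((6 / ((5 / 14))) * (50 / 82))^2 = 176400 / 1681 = 104.94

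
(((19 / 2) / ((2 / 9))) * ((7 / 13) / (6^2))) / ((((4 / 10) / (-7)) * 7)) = -665 / 416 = -1.60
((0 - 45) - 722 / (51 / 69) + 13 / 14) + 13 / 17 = -242791 / 238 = -1020.13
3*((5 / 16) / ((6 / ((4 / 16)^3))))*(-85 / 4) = -425 / 8192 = -0.05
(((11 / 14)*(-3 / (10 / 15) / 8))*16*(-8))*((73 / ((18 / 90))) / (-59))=-144540 / 413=-349.98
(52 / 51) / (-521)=-52 / 26571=-0.00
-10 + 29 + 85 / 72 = 1453 / 72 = 20.18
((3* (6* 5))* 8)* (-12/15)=-576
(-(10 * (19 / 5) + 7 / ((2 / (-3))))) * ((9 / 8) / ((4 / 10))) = -2475 / 32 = -77.34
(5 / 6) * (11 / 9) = 55 / 54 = 1.02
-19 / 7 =-2.71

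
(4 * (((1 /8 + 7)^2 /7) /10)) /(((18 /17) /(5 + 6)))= 67507 /2240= 30.14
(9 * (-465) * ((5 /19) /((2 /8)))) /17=-83700 /323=-259.13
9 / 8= 1.12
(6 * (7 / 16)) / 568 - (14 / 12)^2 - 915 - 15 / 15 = -37516211 / 40896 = -917.36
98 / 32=49 / 16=3.06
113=113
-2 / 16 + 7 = 55 / 8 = 6.88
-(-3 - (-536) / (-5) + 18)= 461 / 5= 92.20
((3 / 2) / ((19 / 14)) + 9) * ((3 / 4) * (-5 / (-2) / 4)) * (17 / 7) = 1530 / 133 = 11.50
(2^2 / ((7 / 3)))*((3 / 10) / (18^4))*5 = 1 / 40824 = 0.00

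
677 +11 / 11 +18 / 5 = 3408 / 5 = 681.60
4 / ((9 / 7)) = 28 / 9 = 3.11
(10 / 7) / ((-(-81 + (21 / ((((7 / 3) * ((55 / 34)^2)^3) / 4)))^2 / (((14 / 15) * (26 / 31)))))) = 19921664500670410156250 / 1057650749146971734839983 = 0.02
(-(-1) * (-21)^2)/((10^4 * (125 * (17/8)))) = 441/2656250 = 0.00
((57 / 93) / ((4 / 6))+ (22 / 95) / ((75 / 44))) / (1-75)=-466141 / 32689500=-0.01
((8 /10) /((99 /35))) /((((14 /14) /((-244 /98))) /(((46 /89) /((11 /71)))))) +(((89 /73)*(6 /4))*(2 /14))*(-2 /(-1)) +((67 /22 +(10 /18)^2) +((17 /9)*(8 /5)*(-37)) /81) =5892309839 /40116571110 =0.15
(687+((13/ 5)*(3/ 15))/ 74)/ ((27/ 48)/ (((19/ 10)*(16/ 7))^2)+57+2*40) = 234914633216/ 46855868525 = 5.01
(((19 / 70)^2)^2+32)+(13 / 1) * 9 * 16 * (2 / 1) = 3776.01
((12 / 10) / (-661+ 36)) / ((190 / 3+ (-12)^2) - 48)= -9 / 746875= -0.00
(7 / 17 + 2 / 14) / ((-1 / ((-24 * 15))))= 199.66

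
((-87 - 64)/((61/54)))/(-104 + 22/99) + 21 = 634920/28487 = 22.29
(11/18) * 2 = 11/9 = 1.22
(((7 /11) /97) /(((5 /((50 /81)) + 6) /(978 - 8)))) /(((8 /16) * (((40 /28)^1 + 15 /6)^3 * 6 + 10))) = 384160 /159084519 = 0.00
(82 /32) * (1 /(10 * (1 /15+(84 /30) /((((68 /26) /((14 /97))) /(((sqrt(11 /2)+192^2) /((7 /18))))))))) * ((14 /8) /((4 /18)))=4629519294303141 /33603083207280888064 - 31395794157 * sqrt(22) /16801541603640444032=0.00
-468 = -468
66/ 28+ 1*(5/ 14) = 19/ 7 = 2.71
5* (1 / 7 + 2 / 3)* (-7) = -85 / 3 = -28.33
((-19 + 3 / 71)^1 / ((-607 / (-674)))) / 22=-453602 / 474067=-0.96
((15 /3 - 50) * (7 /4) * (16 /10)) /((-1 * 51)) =42 /17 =2.47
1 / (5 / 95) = 19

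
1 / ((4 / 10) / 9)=45 / 2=22.50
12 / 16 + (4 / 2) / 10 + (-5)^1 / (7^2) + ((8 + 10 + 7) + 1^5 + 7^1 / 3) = 29.18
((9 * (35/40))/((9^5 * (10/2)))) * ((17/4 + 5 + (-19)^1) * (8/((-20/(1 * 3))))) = 91/291600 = 0.00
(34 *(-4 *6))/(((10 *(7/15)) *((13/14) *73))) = -2448/949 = -2.58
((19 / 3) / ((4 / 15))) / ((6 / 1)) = 95 / 24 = 3.96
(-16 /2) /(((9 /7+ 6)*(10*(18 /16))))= -224 /2295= -0.10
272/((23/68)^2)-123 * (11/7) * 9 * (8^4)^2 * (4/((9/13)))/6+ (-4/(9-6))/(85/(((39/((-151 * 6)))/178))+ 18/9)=-28104231167.59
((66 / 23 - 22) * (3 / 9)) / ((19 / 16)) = -7040 / 1311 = -5.37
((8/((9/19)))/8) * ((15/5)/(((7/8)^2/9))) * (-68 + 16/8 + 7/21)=-239552/49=-4888.82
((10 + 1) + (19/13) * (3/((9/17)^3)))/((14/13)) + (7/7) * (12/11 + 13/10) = 7492643/187110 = 40.04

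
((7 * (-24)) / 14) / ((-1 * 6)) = 2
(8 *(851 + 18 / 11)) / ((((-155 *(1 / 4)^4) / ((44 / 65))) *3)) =-76832768 / 30225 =-2542.03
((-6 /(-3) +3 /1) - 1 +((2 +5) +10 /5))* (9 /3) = 39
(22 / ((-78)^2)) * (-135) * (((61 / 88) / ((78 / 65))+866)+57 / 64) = -9160465 / 21632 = -423.47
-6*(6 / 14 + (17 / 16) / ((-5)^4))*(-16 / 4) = 90357 / 8750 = 10.33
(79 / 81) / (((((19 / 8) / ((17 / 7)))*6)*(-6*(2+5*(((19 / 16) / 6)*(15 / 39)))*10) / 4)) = -2234752 / 480098745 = -0.00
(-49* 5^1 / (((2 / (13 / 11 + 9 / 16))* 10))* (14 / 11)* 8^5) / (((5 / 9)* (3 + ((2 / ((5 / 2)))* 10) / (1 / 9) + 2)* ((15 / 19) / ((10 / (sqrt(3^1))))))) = -585353216* sqrt(3) / 6655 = -152345.83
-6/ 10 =-3/ 5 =-0.60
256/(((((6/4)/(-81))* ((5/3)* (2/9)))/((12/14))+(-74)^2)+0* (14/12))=1119744/23951989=0.05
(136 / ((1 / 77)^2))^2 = 650190646336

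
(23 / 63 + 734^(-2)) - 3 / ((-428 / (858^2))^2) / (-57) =1149642621431868149 / 7383356280468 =155707.32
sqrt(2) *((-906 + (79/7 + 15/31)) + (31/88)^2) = -1502499175 *sqrt(2)/1680448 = -1264.46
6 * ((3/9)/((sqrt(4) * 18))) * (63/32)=7/64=0.11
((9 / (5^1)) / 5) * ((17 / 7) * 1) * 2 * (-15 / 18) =-51 / 35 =-1.46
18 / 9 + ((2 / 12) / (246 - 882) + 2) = 15263 / 3816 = 4.00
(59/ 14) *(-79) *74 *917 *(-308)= 6958295036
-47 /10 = -4.70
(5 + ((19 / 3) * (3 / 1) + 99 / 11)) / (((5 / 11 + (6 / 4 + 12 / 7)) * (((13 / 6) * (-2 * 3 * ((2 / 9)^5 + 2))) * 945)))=-793881 / 2169162125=-0.00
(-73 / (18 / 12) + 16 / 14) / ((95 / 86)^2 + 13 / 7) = -7381208 / 477969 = -15.44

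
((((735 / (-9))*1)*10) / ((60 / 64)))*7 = -54880 / 9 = -6097.78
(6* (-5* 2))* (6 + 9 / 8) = -855 / 2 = -427.50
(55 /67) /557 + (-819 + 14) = -30041740 /37319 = -805.00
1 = 1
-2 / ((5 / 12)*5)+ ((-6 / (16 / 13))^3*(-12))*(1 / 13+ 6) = 27032703 / 3200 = 8447.72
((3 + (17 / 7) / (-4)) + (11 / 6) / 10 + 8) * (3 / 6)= 2221 / 420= 5.29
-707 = -707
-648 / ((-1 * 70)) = 324 / 35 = 9.26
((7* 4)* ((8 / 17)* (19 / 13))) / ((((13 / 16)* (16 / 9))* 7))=5472 / 2873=1.90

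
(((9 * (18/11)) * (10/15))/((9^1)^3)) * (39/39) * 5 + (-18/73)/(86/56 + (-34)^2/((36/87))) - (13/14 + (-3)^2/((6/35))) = -1901500543226/35634436299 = -53.36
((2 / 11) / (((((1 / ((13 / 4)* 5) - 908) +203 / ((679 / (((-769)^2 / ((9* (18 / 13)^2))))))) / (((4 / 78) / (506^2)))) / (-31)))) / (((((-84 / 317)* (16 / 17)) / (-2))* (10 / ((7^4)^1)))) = -450215819109 / 1934234568714271472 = -0.00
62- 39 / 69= 1413 / 23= 61.43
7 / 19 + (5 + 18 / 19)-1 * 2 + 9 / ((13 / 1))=1237 / 247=5.01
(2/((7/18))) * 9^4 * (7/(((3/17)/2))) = 2676888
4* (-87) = -348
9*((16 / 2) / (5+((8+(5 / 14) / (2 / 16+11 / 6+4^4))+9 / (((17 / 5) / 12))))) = 53044488 / 32980477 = 1.61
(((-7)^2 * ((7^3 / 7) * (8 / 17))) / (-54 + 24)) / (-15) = 9604 / 3825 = 2.51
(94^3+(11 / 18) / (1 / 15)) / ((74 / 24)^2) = 119605416 / 1369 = 87366.99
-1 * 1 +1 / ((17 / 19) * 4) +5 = 291 / 68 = 4.28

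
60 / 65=12 / 13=0.92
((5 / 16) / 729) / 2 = 0.00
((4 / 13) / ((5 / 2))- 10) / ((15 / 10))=-428 / 65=-6.58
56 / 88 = 7 / 11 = 0.64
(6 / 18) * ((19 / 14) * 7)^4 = 130321 / 48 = 2715.02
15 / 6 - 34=-63 / 2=-31.50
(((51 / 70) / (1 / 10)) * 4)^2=41616 / 49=849.31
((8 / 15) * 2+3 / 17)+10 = 2867 / 255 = 11.24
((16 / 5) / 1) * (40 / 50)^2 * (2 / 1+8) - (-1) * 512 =13312 / 25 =532.48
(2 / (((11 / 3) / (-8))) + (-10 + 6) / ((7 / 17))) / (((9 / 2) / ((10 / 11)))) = -21680 / 7623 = -2.84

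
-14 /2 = -7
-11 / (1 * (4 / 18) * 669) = -33 / 446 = -0.07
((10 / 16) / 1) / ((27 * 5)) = 1 / 216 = 0.00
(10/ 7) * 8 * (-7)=-80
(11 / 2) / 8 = 0.69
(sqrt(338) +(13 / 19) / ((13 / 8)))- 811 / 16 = -15281 / 304 +13 * sqrt(2) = -31.88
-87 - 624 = -711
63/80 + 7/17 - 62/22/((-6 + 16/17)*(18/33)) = 389579/175440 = 2.22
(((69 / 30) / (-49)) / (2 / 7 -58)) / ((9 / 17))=391 / 254520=0.00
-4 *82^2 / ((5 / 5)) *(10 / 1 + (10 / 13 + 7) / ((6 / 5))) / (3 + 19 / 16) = -105813.58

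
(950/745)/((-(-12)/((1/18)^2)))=95/289656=0.00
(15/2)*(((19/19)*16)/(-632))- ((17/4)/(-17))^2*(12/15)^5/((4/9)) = -58251/246875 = -0.24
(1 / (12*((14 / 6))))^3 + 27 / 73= 592777 / 1602496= 0.37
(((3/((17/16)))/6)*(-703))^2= 31629376/289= 109444.21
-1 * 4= -4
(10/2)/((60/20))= 5/3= 1.67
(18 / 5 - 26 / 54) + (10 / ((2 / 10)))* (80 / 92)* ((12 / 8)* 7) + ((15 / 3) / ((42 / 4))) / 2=9995456 / 21735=459.88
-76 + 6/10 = -377/5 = -75.40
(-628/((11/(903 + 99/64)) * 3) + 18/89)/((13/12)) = -808901439/50908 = -15889.48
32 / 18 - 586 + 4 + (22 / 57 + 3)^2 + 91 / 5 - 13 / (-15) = -8929727 / 16245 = -549.69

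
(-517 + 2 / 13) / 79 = -6719 / 1027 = -6.54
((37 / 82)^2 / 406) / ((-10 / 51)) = -69819 / 27299440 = -0.00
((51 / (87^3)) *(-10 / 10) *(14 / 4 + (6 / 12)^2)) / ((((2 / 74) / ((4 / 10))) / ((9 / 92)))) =-1887 / 4487576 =-0.00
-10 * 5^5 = -31250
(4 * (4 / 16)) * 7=7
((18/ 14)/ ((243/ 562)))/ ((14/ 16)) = 4496/ 1323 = 3.40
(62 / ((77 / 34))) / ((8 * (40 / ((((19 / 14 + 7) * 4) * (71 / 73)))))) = 2.78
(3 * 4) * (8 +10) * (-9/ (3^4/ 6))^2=96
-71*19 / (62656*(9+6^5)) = -0.00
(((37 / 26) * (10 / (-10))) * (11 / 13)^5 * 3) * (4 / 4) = -1.85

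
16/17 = 0.94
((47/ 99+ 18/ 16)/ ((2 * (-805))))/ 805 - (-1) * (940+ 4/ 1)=138427027019/ 146638800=944.00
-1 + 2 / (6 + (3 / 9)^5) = -973 / 1459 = -0.67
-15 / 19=-0.79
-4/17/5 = -4/85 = -0.05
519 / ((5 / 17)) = 8823 / 5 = 1764.60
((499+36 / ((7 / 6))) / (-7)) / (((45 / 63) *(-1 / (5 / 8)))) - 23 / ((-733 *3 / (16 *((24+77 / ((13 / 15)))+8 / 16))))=136395071 / 1600872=85.20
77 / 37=2.08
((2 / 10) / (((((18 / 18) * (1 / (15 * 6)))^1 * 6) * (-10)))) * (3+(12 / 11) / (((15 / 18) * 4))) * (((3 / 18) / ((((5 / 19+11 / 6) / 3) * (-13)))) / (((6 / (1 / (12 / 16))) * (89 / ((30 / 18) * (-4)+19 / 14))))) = -258457 / 1064613550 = -0.00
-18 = -18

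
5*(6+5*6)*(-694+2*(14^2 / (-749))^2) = -1429926840 / 11449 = -124895.35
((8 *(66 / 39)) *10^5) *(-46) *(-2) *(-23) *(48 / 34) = -893798400000 / 221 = -4044336651.58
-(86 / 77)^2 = -7396 / 5929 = -1.25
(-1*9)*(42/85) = -378/85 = -4.45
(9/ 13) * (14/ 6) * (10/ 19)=210/ 247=0.85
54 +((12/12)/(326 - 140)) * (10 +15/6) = 20113/372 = 54.07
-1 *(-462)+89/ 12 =469.42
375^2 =140625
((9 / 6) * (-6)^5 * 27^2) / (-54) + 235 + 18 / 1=157717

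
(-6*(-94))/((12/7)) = 329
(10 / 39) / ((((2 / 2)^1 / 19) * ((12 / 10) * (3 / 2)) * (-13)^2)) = 950 / 59319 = 0.02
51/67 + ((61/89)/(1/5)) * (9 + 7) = 331499/5963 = 55.59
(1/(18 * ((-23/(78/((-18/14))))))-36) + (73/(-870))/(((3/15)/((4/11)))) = -7132757/198099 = -36.01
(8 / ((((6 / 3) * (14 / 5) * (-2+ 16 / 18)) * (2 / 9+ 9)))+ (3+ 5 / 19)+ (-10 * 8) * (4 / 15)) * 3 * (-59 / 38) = 35579773 / 419482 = 84.82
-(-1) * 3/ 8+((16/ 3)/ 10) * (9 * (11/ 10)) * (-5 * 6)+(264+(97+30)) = 9319/ 40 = 232.98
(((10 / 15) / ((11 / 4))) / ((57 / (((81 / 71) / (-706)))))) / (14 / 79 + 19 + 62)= -2844 / 33592364971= -0.00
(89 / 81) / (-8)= -89 / 648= -0.14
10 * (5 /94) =25 /47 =0.53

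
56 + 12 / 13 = 740 / 13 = 56.92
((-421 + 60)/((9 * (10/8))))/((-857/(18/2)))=1444/4285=0.34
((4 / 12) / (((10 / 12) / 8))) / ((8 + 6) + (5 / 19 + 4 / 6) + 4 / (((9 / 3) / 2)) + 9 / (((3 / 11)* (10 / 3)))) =1824 / 15673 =0.12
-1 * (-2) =2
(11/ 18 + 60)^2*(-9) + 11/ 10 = -5951207/ 180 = -33062.26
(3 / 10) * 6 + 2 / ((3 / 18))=69 / 5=13.80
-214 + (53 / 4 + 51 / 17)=-791 / 4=-197.75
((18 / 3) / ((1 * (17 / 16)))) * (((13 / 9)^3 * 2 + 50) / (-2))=-653504 / 4131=-158.20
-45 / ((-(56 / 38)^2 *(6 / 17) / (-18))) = -828495 / 784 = -1056.75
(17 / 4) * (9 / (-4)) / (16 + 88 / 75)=-11475 / 20608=-0.56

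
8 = 8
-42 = -42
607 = 607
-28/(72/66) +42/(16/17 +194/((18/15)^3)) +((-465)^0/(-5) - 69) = -294618139/3117795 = -94.50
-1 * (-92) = 92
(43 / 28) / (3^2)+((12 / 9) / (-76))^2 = 15551 / 90972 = 0.17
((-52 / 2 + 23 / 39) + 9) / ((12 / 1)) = -160 / 117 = -1.37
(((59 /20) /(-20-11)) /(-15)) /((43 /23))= 0.00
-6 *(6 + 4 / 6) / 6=-20 / 3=-6.67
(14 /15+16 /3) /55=94 /825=0.11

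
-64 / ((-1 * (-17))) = -64 / 17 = -3.76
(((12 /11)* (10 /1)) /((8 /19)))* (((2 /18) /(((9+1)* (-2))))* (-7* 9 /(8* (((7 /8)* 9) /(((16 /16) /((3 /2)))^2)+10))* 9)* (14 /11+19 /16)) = 1554903 /1717232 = 0.91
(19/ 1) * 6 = 114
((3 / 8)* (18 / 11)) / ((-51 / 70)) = -315 / 374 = -0.84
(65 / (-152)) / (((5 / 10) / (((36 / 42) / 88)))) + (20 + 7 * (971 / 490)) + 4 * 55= 253.86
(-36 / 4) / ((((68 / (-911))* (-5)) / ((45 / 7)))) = -73791 / 476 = -155.02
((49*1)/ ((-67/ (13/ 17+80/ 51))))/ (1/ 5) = -1715/ 201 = -8.53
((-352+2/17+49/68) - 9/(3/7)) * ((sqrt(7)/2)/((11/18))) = -227763 * sqrt(7)/748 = -805.62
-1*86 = -86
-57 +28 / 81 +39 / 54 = -9061 / 162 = -55.93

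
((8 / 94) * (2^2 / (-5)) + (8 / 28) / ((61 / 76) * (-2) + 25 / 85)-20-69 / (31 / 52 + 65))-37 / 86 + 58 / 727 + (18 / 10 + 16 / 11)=-1825817634549463 / 99047299568910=-18.43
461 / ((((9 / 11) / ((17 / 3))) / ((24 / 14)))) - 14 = 343946 / 63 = 5459.46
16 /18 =8 /9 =0.89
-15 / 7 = -2.14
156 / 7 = 22.29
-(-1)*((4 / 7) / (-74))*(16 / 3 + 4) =-8 / 111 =-0.07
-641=-641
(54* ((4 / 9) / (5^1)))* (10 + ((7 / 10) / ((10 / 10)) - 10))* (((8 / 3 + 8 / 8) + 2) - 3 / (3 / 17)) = -952 / 25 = -38.08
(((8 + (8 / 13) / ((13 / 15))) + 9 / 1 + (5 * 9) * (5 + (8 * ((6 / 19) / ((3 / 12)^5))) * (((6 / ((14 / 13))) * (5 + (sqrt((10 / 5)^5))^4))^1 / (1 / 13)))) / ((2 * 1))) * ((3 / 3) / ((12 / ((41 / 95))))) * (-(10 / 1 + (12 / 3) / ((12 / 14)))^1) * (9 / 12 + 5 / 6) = -6282207324879541 / 1733940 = -3623082300.93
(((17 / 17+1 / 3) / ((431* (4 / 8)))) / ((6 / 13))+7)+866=3386419 / 3879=873.01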